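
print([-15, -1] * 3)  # [-15, -1, -15, -1, -15, -1]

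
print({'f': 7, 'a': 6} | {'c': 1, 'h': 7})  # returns {'f': 7, 'a': 6, 'c': 1, 'h': 7}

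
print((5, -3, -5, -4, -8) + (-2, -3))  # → (5, -3, -5, -4, -8, -2, -3)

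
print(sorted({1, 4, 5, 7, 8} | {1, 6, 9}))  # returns [1, 4, 5, 6, 7, 8, 9]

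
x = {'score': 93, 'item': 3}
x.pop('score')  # 93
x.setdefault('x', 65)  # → 65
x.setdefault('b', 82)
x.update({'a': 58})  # {'item': 3, 'x': 65, 'b': 82, 'a': 58}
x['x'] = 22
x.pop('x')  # 22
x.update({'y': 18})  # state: {'item': 3, 'b': 82, 'a': 58, 'y': 18}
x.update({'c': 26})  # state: {'item': 3, 'b': 82, 'a': 58, 'y': 18, 'c': 26}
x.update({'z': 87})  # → {'item': 3, 'b': 82, 'a': 58, 'y': 18, 'c': 26, 'z': 87}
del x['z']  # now {'item': 3, 'b': 82, 'a': 58, 'y': 18, 'c': 26}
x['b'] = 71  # {'item': 3, 'b': 71, 'a': 58, 'y': 18, 'c': 26}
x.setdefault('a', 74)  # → 58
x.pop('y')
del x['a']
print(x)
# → {'item': 3, 'b': 71, 'c': 26}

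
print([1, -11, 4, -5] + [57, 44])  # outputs [1, -11, 4, -5, 57, 44]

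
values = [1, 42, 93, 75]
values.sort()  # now [1, 42, 75, 93]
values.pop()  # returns 93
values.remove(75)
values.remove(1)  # [42]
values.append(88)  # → [42, 88]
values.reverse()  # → [88, 42]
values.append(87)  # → [88, 42, 87]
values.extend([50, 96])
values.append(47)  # [88, 42, 87, 50, 96, 47]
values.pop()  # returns 47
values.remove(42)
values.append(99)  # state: [88, 87, 50, 96, 99]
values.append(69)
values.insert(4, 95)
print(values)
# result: [88, 87, 50, 96, 95, 99, 69]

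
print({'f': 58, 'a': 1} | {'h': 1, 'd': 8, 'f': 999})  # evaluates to {'f': 999, 'a': 1, 'h': 1, 'd': 8}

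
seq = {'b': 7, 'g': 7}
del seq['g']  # {'b': 7}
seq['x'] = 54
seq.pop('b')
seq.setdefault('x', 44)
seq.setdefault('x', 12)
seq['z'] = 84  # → {'x': 54, 'z': 84}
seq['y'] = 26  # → {'x': 54, 'z': 84, 'y': 26}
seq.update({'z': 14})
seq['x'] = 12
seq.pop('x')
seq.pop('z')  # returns 14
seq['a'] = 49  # {'y': 26, 'a': 49}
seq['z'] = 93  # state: {'y': 26, 'a': 49, 'z': 93}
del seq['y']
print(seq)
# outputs {'a': 49, 'z': 93}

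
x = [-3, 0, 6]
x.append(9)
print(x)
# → [-3, 0, 6, 9]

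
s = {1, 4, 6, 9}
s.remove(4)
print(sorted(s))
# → [1, 6, 9]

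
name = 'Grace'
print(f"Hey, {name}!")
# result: Hey, Grace!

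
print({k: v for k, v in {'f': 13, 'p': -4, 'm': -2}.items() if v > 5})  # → {'f': 13}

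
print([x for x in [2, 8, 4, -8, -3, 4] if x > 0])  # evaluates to [2, 8, 4, 4]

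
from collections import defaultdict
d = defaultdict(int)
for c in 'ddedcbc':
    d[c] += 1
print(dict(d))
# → {'d': 3, 'e': 1, 'c': 2, 'b': 1}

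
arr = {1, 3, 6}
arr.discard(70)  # {1, 3, 6}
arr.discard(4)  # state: {1, 3, 6}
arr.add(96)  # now {1, 3, 6, 96}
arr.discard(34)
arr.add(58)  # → {1, 3, 6, 58, 96}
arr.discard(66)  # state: {1, 3, 6, 58, 96}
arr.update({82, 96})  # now {1, 3, 6, 58, 82, 96}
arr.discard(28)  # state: {1, 3, 6, 58, 82, 96}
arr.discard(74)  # {1, 3, 6, 58, 82, 96}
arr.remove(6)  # {1, 3, 58, 82, 96}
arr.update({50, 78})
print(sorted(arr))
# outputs [1, 3, 50, 58, 78, 82, 96]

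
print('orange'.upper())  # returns ORANGE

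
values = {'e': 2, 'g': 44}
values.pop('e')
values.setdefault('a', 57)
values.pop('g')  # 44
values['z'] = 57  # {'a': 57, 'z': 57}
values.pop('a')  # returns 57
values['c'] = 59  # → {'z': 57, 'c': 59}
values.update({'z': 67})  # {'z': 67, 'c': 59}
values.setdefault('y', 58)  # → 58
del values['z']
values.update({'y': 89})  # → {'c': 59, 'y': 89}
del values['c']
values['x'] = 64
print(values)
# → {'y': 89, 'x': 64}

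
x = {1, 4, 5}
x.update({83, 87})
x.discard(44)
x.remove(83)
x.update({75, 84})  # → {1, 4, 5, 75, 84, 87}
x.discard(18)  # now {1, 4, 5, 75, 84, 87}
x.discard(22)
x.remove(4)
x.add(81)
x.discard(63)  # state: {1, 5, 75, 81, 84, 87}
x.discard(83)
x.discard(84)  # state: {1, 5, 75, 81, 87}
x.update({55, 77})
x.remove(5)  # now {1, 55, 75, 77, 81, 87}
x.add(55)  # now {1, 55, 75, 77, 81, 87}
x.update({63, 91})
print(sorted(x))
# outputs [1, 55, 63, 75, 77, 81, 87, 91]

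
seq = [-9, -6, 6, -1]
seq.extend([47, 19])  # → [-9, -6, 6, -1, 47, 19]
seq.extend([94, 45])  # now [-9, -6, 6, -1, 47, 19, 94, 45]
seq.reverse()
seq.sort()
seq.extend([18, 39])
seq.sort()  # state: [-9, -6, -1, 6, 18, 19, 39, 45, 47, 94]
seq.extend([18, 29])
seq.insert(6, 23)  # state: [-9, -6, -1, 6, 18, 19, 23, 39, 45, 47, 94, 18, 29]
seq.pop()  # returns 29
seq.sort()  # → [-9, -6, -1, 6, 18, 18, 19, 23, 39, 45, 47, 94]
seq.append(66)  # [-9, -6, -1, 6, 18, 18, 19, 23, 39, 45, 47, 94, 66]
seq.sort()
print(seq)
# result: [-9, -6, -1, 6, 18, 18, 19, 23, 39, 45, 47, 66, 94]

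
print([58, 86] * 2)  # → [58, 86, 58, 86]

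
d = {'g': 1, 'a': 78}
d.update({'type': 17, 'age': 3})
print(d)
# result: {'g': 1, 'a': 78, 'type': 17, 'age': 3}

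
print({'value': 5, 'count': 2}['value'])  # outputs 5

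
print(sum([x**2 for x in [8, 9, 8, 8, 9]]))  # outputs 354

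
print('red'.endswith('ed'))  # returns True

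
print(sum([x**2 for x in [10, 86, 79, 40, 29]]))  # 16178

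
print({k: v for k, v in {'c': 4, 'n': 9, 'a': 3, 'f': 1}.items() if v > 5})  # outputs {'n': 9}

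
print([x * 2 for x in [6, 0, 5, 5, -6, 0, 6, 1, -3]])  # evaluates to [12, 0, 10, 10, -12, 0, 12, 2, -6]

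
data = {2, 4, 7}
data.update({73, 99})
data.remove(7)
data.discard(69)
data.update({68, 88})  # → {2, 4, 68, 73, 88, 99}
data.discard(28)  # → {2, 4, 68, 73, 88, 99}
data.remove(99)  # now {2, 4, 68, 73, 88}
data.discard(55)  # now {2, 4, 68, 73, 88}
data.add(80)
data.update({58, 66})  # {2, 4, 58, 66, 68, 73, 80, 88}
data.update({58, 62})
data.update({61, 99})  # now {2, 4, 58, 61, 62, 66, 68, 73, 80, 88, 99}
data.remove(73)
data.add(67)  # {2, 4, 58, 61, 62, 66, 67, 68, 80, 88, 99}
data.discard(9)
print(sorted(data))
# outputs [2, 4, 58, 61, 62, 66, 67, 68, 80, 88, 99]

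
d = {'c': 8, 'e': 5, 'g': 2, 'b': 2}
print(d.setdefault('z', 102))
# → 102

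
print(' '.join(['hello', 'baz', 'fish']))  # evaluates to hello baz fish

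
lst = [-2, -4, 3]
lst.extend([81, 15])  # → [-2, -4, 3, 81, 15]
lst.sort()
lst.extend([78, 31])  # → [-4, -2, 3, 15, 81, 78, 31]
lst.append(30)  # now [-4, -2, 3, 15, 81, 78, 31, 30]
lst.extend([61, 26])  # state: [-4, -2, 3, 15, 81, 78, 31, 30, 61, 26]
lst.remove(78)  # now [-4, -2, 3, 15, 81, 31, 30, 61, 26]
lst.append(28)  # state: [-4, -2, 3, 15, 81, 31, 30, 61, 26, 28]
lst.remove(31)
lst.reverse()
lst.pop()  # -4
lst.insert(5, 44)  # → [28, 26, 61, 30, 81, 44, 15, 3, -2]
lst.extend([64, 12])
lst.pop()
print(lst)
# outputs [28, 26, 61, 30, 81, 44, 15, 3, -2, 64]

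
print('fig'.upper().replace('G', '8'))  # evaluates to FI8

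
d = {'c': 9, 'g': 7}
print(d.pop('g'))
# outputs 7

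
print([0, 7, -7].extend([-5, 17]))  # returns None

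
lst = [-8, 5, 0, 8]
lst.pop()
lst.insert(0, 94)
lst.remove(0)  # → [94, -8, 5]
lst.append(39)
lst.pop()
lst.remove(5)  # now [94, -8]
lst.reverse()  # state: [-8, 94]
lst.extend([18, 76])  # [-8, 94, 18, 76]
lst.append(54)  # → [-8, 94, 18, 76, 54]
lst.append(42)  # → [-8, 94, 18, 76, 54, 42]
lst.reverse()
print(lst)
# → [42, 54, 76, 18, 94, -8]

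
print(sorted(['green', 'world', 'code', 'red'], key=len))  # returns ['red', 'code', 'green', 'world']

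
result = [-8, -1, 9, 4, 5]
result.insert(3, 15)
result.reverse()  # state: [5, 4, 15, 9, -1, -8]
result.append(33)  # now [5, 4, 15, 9, -1, -8, 33]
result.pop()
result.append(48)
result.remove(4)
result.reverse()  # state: [48, -8, -1, 9, 15, 5]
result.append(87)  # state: [48, -8, -1, 9, 15, 5, 87]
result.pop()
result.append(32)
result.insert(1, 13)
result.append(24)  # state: [48, 13, -8, -1, 9, 15, 5, 32, 24]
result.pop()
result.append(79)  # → [48, 13, -8, -1, 9, 15, 5, 32, 79]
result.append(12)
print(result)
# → [48, 13, -8, -1, 9, 15, 5, 32, 79, 12]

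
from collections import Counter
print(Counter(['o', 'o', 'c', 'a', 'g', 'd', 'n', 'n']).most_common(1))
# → [('o', 2)]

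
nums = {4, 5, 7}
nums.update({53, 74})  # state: {4, 5, 7, 53, 74}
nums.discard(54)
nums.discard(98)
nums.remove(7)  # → {4, 5, 53, 74}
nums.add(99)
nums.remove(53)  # {4, 5, 74, 99}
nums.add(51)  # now {4, 5, 51, 74, 99}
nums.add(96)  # {4, 5, 51, 74, 96, 99}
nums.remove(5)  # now {4, 51, 74, 96, 99}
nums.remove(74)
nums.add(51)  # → {4, 51, 96, 99}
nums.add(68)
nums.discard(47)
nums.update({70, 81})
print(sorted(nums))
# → [4, 51, 68, 70, 81, 96, 99]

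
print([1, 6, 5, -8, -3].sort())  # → None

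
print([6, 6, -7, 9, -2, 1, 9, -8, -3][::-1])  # [-3, -8, 9, 1, -2, 9, -7, 6, 6]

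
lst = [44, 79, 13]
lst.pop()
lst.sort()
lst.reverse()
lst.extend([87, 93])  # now [79, 44, 87, 93]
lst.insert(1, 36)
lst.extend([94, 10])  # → [79, 36, 44, 87, 93, 94, 10]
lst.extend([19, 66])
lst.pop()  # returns 66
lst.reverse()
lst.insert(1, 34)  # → [19, 34, 10, 94, 93, 87, 44, 36, 79]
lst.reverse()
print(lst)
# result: [79, 36, 44, 87, 93, 94, 10, 34, 19]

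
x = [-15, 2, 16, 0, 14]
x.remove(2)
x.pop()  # 14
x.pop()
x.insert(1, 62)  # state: [-15, 62, 16]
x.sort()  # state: [-15, 16, 62]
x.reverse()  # [62, 16, -15]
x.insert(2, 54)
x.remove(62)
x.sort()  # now [-15, 16, 54]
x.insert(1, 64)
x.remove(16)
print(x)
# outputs [-15, 64, 54]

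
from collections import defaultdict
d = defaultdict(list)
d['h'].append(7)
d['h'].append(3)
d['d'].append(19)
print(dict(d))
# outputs {'h': [7, 3], 'd': [19]}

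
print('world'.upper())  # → WORLD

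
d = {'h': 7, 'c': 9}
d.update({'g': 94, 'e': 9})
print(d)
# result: {'h': 7, 'c': 9, 'g': 94, 'e': 9}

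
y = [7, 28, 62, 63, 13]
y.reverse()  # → [13, 63, 62, 28, 7]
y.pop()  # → 7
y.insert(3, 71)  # [13, 63, 62, 71, 28]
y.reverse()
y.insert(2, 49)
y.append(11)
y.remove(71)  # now [28, 49, 62, 63, 13, 11]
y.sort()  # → [11, 13, 28, 49, 62, 63]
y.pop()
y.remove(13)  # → [11, 28, 49, 62]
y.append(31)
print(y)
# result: [11, 28, 49, 62, 31]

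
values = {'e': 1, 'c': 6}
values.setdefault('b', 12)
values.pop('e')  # 1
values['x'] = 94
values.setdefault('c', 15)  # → 6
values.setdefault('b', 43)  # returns 12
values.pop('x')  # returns 94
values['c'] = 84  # {'c': 84, 'b': 12}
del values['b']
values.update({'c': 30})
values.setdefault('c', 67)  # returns 30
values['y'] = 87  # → {'c': 30, 'y': 87}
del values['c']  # {'y': 87}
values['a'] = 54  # {'y': 87, 'a': 54}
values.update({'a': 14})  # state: {'y': 87, 'a': 14}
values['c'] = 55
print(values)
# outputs {'y': 87, 'a': 14, 'c': 55}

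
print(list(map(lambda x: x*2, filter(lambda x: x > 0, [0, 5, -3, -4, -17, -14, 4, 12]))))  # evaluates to [10, 8, 24]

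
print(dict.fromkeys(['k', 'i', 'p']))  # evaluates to {'k': None, 'i': None, 'p': None}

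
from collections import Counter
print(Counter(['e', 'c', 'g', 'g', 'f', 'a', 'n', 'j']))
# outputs Counter({'g': 2, 'e': 1, 'c': 1, 'f': 1, 'a': 1, 'n': 1, 'j': 1})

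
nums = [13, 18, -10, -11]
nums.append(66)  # [13, 18, -10, -11, 66]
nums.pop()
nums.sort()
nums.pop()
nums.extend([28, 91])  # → [-11, -10, 13, 28, 91]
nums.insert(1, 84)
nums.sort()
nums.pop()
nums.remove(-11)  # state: [-10, 13, 28, 84]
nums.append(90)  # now [-10, 13, 28, 84, 90]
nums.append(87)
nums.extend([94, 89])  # [-10, 13, 28, 84, 90, 87, 94, 89]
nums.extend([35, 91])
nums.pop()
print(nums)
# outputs [-10, 13, 28, 84, 90, 87, 94, 89, 35]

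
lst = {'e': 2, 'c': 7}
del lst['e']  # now {'c': 7}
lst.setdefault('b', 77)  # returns 77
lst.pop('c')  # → 7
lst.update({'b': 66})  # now {'b': 66}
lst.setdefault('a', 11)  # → 11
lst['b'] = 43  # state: {'b': 43, 'a': 11}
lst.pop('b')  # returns 43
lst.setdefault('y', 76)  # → 76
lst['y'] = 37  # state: {'a': 11, 'y': 37}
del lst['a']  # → {'y': 37}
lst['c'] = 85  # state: {'y': 37, 'c': 85}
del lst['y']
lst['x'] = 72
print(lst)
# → {'c': 85, 'x': 72}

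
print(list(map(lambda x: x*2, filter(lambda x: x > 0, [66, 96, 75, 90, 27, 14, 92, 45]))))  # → [132, 192, 150, 180, 54, 28, 184, 90]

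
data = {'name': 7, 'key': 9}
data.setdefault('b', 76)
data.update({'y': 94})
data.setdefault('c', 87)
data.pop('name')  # 7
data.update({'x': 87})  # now {'key': 9, 'b': 76, 'y': 94, 'c': 87, 'x': 87}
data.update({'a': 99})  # {'key': 9, 'b': 76, 'y': 94, 'c': 87, 'x': 87, 'a': 99}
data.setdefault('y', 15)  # 94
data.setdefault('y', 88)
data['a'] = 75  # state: {'key': 9, 'b': 76, 'y': 94, 'c': 87, 'x': 87, 'a': 75}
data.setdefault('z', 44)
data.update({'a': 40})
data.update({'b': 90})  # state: {'key': 9, 'b': 90, 'y': 94, 'c': 87, 'x': 87, 'a': 40, 'z': 44}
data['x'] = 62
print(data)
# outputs {'key': 9, 'b': 90, 'y': 94, 'c': 87, 'x': 62, 'a': 40, 'z': 44}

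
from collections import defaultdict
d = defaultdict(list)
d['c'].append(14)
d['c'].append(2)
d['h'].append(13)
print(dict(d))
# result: {'c': [14, 2], 'h': [13]}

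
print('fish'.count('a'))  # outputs 0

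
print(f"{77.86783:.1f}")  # 77.9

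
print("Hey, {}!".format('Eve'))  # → Hey, Eve!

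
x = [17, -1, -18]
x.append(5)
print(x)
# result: [17, -1, -18, 5]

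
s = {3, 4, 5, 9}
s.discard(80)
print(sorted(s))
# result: [3, 4, 5, 9]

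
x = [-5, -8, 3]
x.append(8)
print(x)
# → [-5, -8, 3, 8]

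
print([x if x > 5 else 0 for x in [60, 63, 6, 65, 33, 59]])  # [60, 63, 6, 65, 33, 59]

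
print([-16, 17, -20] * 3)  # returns [-16, 17, -20, -16, 17, -20, -16, 17, -20]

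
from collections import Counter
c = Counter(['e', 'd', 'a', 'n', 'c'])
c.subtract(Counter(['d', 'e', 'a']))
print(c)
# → Counter({'n': 1, 'c': 1, 'e': 0, 'd': 0, 'a': 0})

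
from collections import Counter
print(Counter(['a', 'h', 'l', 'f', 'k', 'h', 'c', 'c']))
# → Counter({'h': 2, 'c': 2, 'a': 1, 'l': 1, 'f': 1, 'k': 1})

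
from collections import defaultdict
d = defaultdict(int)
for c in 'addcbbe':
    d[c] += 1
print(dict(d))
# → {'a': 1, 'd': 2, 'c': 1, 'b': 2, 'e': 1}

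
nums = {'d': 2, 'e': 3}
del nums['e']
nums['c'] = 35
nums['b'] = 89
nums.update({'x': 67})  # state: {'d': 2, 'c': 35, 'b': 89, 'x': 67}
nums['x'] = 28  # {'d': 2, 'c': 35, 'b': 89, 'x': 28}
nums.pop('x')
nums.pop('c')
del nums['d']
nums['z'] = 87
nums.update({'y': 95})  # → {'b': 89, 'z': 87, 'y': 95}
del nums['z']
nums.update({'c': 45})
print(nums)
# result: {'b': 89, 'y': 95, 'c': 45}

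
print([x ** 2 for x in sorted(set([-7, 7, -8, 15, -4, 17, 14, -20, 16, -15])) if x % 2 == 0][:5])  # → [400, 64, 16, 196, 256]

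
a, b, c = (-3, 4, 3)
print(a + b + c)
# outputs 4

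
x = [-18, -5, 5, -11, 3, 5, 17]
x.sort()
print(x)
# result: [-18, -11, -5, 3, 5, 5, 17]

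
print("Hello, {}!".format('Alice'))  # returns Hello, Alice!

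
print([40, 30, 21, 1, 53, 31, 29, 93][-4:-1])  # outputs [53, 31, 29]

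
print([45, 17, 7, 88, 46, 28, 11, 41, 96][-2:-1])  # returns [41]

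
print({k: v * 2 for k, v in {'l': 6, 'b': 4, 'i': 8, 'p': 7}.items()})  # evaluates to {'l': 12, 'b': 8, 'i': 16, 'p': 14}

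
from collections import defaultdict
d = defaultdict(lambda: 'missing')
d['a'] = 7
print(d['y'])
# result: missing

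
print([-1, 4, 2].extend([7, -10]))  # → None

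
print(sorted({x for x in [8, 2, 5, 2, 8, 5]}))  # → [2, 5, 8]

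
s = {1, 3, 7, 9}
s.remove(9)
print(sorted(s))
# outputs [1, 3, 7]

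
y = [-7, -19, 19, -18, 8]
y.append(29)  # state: [-7, -19, 19, -18, 8, 29]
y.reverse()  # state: [29, 8, -18, 19, -19, -7]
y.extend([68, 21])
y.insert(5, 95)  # [29, 8, -18, 19, -19, 95, -7, 68, 21]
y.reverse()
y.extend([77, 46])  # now [21, 68, -7, 95, -19, 19, -18, 8, 29, 77, 46]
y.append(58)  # [21, 68, -7, 95, -19, 19, -18, 8, 29, 77, 46, 58]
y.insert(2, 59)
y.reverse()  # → [58, 46, 77, 29, 8, -18, 19, -19, 95, -7, 59, 68, 21]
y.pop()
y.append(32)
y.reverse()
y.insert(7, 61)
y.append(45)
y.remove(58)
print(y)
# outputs [32, 68, 59, -7, 95, -19, 19, 61, -18, 8, 29, 77, 46, 45]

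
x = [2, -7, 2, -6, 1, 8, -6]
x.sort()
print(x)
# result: [-7, -6, -6, 1, 2, 2, 8]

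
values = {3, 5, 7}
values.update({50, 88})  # {3, 5, 7, 50, 88}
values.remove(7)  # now {3, 5, 50, 88}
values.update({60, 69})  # {3, 5, 50, 60, 69, 88}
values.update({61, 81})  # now {3, 5, 50, 60, 61, 69, 81, 88}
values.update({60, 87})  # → {3, 5, 50, 60, 61, 69, 81, 87, 88}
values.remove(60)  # {3, 5, 50, 61, 69, 81, 87, 88}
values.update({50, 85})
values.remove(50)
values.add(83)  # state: {3, 5, 61, 69, 81, 83, 85, 87, 88}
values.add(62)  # {3, 5, 61, 62, 69, 81, 83, 85, 87, 88}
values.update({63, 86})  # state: {3, 5, 61, 62, 63, 69, 81, 83, 85, 86, 87, 88}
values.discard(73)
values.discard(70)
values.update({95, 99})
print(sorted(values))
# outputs [3, 5, 61, 62, 63, 69, 81, 83, 85, 86, 87, 88, 95, 99]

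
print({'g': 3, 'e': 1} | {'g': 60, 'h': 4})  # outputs {'g': 60, 'e': 1, 'h': 4}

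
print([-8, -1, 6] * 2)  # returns [-8, -1, 6, -8, -1, 6]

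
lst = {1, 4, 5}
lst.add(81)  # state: {1, 4, 5, 81}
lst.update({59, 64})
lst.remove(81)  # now {1, 4, 5, 59, 64}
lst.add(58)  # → {1, 4, 5, 58, 59, 64}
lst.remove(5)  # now {1, 4, 58, 59, 64}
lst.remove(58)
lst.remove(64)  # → {1, 4, 59}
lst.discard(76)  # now {1, 4, 59}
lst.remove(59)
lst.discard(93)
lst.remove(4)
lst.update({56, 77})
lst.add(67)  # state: {1, 56, 67, 77}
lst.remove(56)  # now {1, 67, 77}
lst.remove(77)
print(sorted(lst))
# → [1, 67]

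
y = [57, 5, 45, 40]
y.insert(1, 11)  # [57, 11, 5, 45, 40]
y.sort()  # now [5, 11, 40, 45, 57]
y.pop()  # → 57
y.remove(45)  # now [5, 11, 40]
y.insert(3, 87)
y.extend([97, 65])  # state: [5, 11, 40, 87, 97, 65]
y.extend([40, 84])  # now [5, 11, 40, 87, 97, 65, 40, 84]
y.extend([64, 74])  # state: [5, 11, 40, 87, 97, 65, 40, 84, 64, 74]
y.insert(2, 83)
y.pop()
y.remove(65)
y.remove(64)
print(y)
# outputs [5, 11, 83, 40, 87, 97, 40, 84]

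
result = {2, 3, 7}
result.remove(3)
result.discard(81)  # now {2, 7}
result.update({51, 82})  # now {2, 7, 51, 82}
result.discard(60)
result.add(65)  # {2, 7, 51, 65, 82}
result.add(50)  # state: {2, 7, 50, 51, 65, 82}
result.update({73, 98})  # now {2, 7, 50, 51, 65, 73, 82, 98}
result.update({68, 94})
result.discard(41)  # {2, 7, 50, 51, 65, 68, 73, 82, 94, 98}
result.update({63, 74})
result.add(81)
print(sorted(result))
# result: [2, 7, 50, 51, 63, 65, 68, 73, 74, 81, 82, 94, 98]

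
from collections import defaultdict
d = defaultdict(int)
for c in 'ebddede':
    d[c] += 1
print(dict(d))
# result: {'e': 3, 'b': 1, 'd': 3}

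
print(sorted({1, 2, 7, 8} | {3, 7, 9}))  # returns [1, 2, 3, 7, 8, 9]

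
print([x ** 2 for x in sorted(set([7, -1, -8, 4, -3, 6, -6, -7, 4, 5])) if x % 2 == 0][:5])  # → [64, 36, 16, 36]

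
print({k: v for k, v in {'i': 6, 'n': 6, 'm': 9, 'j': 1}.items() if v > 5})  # {'i': 6, 'n': 6, 'm': 9}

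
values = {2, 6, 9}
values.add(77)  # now {2, 6, 9, 77}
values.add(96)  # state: {2, 6, 9, 77, 96}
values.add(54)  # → {2, 6, 9, 54, 77, 96}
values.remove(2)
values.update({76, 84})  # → {6, 9, 54, 76, 77, 84, 96}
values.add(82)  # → {6, 9, 54, 76, 77, 82, 84, 96}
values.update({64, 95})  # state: {6, 9, 54, 64, 76, 77, 82, 84, 95, 96}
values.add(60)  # {6, 9, 54, 60, 64, 76, 77, 82, 84, 95, 96}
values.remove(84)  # {6, 9, 54, 60, 64, 76, 77, 82, 95, 96}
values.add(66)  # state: {6, 9, 54, 60, 64, 66, 76, 77, 82, 95, 96}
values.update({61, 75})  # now {6, 9, 54, 60, 61, 64, 66, 75, 76, 77, 82, 95, 96}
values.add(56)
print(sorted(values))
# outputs [6, 9, 54, 56, 60, 61, 64, 66, 75, 76, 77, 82, 95, 96]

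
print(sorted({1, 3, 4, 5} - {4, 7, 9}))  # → [1, 3, 5]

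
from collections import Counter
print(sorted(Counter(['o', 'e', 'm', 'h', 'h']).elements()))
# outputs ['e', 'h', 'h', 'm', 'o']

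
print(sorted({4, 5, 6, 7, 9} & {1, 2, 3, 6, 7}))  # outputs [6, 7]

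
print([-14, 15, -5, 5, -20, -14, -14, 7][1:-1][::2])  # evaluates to [15, 5, -14]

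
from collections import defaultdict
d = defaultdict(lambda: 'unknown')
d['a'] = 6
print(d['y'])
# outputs unknown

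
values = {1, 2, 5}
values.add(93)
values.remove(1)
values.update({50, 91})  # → {2, 5, 50, 91, 93}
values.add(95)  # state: {2, 5, 50, 91, 93, 95}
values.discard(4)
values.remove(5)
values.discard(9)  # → {2, 50, 91, 93, 95}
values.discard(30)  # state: {2, 50, 91, 93, 95}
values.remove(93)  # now {2, 50, 91, 95}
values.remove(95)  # {2, 50, 91}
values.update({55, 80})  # {2, 50, 55, 80, 91}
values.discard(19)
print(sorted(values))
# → [2, 50, 55, 80, 91]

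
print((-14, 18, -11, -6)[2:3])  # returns (-11,)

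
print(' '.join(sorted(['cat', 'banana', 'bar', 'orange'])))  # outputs banana bar cat orange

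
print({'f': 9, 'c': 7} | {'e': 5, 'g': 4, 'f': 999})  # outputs {'f': 999, 'c': 7, 'e': 5, 'g': 4}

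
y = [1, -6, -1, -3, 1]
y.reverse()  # [1, -3, -1, -6, 1]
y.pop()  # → 1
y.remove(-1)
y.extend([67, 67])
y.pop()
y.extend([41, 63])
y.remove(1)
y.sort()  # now [-6, -3, 41, 63, 67]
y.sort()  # [-6, -3, 41, 63, 67]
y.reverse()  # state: [67, 63, 41, -3, -6]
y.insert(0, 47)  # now [47, 67, 63, 41, -3, -6]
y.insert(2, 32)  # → [47, 67, 32, 63, 41, -3, -6]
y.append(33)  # [47, 67, 32, 63, 41, -3, -6, 33]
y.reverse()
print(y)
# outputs [33, -6, -3, 41, 63, 32, 67, 47]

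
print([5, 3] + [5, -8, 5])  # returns [5, 3, 5, -8, 5]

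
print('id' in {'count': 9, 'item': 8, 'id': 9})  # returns True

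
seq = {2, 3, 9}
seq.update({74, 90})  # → {2, 3, 9, 74, 90}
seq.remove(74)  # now {2, 3, 9, 90}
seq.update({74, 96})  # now {2, 3, 9, 74, 90, 96}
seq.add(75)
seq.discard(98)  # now {2, 3, 9, 74, 75, 90, 96}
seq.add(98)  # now {2, 3, 9, 74, 75, 90, 96, 98}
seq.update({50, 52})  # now {2, 3, 9, 50, 52, 74, 75, 90, 96, 98}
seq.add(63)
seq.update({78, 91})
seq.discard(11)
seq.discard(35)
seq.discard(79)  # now {2, 3, 9, 50, 52, 63, 74, 75, 78, 90, 91, 96, 98}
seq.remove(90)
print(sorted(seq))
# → [2, 3, 9, 50, 52, 63, 74, 75, 78, 91, 96, 98]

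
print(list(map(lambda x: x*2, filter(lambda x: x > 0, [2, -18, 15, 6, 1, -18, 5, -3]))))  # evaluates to [4, 30, 12, 2, 10]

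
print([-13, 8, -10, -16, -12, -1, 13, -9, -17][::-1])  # [-17, -9, 13, -1, -12, -16, -10, 8, -13]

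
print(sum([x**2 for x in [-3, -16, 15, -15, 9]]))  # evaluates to 796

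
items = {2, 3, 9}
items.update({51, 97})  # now {2, 3, 9, 51, 97}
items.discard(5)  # {2, 3, 9, 51, 97}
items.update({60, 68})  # {2, 3, 9, 51, 60, 68, 97}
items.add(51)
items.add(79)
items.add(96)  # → {2, 3, 9, 51, 60, 68, 79, 96, 97}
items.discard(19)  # {2, 3, 9, 51, 60, 68, 79, 96, 97}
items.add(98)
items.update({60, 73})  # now {2, 3, 9, 51, 60, 68, 73, 79, 96, 97, 98}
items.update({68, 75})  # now {2, 3, 9, 51, 60, 68, 73, 75, 79, 96, 97, 98}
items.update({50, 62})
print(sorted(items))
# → [2, 3, 9, 50, 51, 60, 62, 68, 73, 75, 79, 96, 97, 98]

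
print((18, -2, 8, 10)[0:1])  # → (18,)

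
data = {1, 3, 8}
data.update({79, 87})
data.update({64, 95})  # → {1, 3, 8, 64, 79, 87, 95}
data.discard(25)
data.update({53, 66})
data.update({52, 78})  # {1, 3, 8, 52, 53, 64, 66, 78, 79, 87, 95}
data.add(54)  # {1, 3, 8, 52, 53, 54, 64, 66, 78, 79, 87, 95}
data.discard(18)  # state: {1, 3, 8, 52, 53, 54, 64, 66, 78, 79, 87, 95}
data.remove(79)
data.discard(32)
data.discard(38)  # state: {1, 3, 8, 52, 53, 54, 64, 66, 78, 87, 95}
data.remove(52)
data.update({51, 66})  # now {1, 3, 8, 51, 53, 54, 64, 66, 78, 87, 95}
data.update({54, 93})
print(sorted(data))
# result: [1, 3, 8, 51, 53, 54, 64, 66, 78, 87, 93, 95]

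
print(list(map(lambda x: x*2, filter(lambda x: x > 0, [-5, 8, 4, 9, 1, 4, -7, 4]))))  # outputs [16, 8, 18, 2, 8, 8]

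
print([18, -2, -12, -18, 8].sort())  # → None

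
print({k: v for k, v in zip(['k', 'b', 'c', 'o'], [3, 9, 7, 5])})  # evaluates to {'k': 3, 'b': 9, 'c': 7, 'o': 5}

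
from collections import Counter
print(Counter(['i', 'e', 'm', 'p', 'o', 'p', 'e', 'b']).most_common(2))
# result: [('e', 2), ('p', 2)]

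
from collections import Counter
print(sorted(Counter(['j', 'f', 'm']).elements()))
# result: ['f', 'j', 'm']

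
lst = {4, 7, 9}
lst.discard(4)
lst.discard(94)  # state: {7, 9}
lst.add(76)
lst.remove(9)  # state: {7, 76}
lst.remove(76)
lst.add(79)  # {7, 79}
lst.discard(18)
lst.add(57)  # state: {7, 57, 79}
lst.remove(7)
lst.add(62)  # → {57, 62, 79}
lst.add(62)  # {57, 62, 79}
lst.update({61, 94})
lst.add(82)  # {57, 61, 62, 79, 82, 94}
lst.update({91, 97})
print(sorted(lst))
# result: [57, 61, 62, 79, 82, 91, 94, 97]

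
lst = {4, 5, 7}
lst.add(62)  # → {4, 5, 7, 62}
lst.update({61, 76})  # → {4, 5, 7, 61, 62, 76}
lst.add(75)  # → {4, 5, 7, 61, 62, 75, 76}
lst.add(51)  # {4, 5, 7, 51, 61, 62, 75, 76}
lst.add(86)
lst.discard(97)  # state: {4, 5, 7, 51, 61, 62, 75, 76, 86}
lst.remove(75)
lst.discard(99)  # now {4, 5, 7, 51, 61, 62, 76, 86}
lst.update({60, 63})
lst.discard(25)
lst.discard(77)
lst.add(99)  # {4, 5, 7, 51, 60, 61, 62, 63, 76, 86, 99}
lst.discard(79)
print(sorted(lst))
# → [4, 5, 7, 51, 60, 61, 62, 63, 76, 86, 99]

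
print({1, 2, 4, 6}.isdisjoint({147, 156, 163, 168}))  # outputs True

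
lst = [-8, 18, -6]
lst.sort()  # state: [-8, -6, 18]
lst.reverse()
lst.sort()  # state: [-8, -6, 18]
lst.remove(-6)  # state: [-8, 18]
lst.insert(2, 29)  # [-8, 18, 29]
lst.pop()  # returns 29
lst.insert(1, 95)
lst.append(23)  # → [-8, 95, 18, 23]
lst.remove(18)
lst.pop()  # 23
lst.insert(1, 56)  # [-8, 56, 95]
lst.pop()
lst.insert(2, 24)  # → [-8, 56, 24]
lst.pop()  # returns 24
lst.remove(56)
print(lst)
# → [-8]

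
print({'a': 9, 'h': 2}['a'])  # 9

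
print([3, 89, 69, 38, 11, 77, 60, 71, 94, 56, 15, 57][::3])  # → [3, 38, 60, 56]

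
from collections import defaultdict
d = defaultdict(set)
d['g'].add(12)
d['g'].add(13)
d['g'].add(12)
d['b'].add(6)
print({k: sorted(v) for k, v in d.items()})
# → {'g': [12, 13], 'b': [6]}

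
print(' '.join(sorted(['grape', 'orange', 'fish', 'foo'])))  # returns fish foo grape orange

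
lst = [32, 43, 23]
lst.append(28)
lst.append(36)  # [32, 43, 23, 28, 36]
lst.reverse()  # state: [36, 28, 23, 43, 32]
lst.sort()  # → [23, 28, 32, 36, 43]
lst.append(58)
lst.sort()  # [23, 28, 32, 36, 43, 58]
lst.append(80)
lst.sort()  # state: [23, 28, 32, 36, 43, 58, 80]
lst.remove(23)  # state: [28, 32, 36, 43, 58, 80]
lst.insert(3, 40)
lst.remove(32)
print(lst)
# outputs [28, 36, 40, 43, 58, 80]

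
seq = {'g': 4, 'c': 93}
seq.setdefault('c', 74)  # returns 93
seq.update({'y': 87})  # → {'g': 4, 'c': 93, 'y': 87}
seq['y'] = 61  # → {'g': 4, 'c': 93, 'y': 61}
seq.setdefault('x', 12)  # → 12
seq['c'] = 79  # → {'g': 4, 'c': 79, 'y': 61, 'x': 12}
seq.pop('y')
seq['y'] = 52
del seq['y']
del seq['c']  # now {'g': 4, 'x': 12}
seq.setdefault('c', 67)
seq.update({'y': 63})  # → {'g': 4, 'x': 12, 'c': 67, 'y': 63}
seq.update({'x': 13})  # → {'g': 4, 'x': 13, 'c': 67, 'y': 63}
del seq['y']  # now {'g': 4, 'x': 13, 'c': 67}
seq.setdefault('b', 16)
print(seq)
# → {'g': 4, 'x': 13, 'c': 67, 'b': 16}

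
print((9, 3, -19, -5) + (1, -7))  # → (9, 3, -19, -5, 1, -7)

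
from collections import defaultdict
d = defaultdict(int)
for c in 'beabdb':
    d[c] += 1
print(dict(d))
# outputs {'b': 3, 'e': 1, 'a': 1, 'd': 1}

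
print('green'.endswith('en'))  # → True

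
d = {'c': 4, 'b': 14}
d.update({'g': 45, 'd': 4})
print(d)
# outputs {'c': 4, 'b': 14, 'g': 45, 'd': 4}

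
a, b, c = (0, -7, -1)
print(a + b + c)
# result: -8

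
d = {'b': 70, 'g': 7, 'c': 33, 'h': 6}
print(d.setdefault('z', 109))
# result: 109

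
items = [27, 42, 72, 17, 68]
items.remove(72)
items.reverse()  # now [68, 17, 42, 27]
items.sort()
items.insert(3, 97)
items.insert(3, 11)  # [17, 27, 42, 11, 97, 68]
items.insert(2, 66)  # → [17, 27, 66, 42, 11, 97, 68]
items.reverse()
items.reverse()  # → [17, 27, 66, 42, 11, 97, 68]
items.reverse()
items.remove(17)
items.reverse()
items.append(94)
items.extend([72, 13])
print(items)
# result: [27, 66, 42, 11, 97, 68, 94, 72, 13]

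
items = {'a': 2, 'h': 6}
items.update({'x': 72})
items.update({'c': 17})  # {'a': 2, 'h': 6, 'x': 72, 'c': 17}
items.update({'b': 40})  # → {'a': 2, 'h': 6, 'x': 72, 'c': 17, 'b': 40}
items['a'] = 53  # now {'a': 53, 'h': 6, 'x': 72, 'c': 17, 'b': 40}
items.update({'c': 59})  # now {'a': 53, 'h': 6, 'x': 72, 'c': 59, 'b': 40}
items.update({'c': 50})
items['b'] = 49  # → {'a': 53, 'h': 6, 'x': 72, 'c': 50, 'b': 49}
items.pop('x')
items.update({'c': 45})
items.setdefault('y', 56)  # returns 56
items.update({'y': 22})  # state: {'a': 53, 'h': 6, 'c': 45, 'b': 49, 'y': 22}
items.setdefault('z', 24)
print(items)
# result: {'a': 53, 'h': 6, 'c': 45, 'b': 49, 'y': 22, 'z': 24}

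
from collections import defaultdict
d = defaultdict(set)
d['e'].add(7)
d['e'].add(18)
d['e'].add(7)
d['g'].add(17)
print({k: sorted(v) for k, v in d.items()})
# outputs {'e': [7, 18], 'g': [17]}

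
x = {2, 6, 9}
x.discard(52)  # {2, 6, 9}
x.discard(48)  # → {2, 6, 9}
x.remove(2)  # {6, 9}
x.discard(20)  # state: {6, 9}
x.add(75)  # {6, 9, 75}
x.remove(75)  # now {6, 9}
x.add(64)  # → {6, 9, 64}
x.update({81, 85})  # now {6, 9, 64, 81, 85}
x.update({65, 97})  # {6, 9, 64, 65, 81, 85, 97}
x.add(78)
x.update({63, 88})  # {6, 9, 63, 64, 65, 78, 81, 85, 88, 97}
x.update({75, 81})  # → {6, 9, 63, 64, 65, 75, 78, 81, 85, 88, 97}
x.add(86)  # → {6, 9, 63, 64, 65, 75, 78, 81, 85, 86, 88, 97}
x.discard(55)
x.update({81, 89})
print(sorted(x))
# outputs [6, 9, 63, 64, 65, 75, 78, 81, 85, 86, 88, 89, 97]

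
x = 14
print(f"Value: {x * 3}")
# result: Value: 42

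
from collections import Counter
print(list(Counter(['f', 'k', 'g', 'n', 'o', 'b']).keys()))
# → ['f', 'k', 'g', 'n', 'o', 'b']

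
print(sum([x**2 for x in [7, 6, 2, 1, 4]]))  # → 106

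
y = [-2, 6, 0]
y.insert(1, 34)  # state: [-2, 34, 6, 0]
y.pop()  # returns 0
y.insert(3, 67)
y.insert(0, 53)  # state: [53, -2, 34, 6, 67]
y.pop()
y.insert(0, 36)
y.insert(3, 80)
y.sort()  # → [-2, 6, 34, 36, 53, 80]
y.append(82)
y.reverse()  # [82, 80, 53, 36, 34, 6, -2]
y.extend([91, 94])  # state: [82, 80, 53, 36, 34, 6, -2, 91, 94]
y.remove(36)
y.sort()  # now [-2, 6, 34, 53, 80, 82, 91, 94]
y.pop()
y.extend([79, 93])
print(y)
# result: [-2, 6, 34, 53, 80, 82, 91, 79, 93]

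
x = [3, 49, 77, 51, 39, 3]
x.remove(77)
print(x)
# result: [3, 49, 51, 39, 3]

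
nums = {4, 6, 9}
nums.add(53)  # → {4, 6, 9, 53}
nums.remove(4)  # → {6, 9, 53}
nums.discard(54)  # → {6, 9, 53}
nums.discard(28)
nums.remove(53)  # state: {6, 9}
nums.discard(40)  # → {6, 9}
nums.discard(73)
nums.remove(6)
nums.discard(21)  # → {9}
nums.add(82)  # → {9, 82}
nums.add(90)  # {9, 82, 90}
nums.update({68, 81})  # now {9, 68, 81, 82, 90}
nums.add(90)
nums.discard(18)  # {9, 68, 81, 82, 90}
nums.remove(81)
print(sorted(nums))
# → [9, 68, 82, 90]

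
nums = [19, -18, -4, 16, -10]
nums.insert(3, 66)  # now [19, -18, -4, 66, 16, -10]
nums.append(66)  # [19, -18, -4, 66, 16, -10, 66]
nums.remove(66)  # [19, -18, -4, 16, -10, 66]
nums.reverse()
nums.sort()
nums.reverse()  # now [66, 19, 16, -4, -10, -18]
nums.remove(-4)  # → [66, 19, 16, -10, -18]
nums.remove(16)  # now [66, 19, -10, -18]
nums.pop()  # -18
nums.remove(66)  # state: [19, -10]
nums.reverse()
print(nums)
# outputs [-10, 19]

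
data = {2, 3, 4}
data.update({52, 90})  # {2, 3, 4, 52, 90}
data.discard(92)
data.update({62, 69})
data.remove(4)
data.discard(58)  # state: {2, 3, 52, 62, 69, 90}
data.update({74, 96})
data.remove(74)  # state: {2, 3, 52, 62, 69, 90, 96}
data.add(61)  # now {2, 3, 52, 61, 62, 69, 90, 96}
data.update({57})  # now {2, 3, 52, 57, 61, 62, 69, 90, 96}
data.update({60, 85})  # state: {2, 3, 52, 57, 60, 61, 62, 69, 85, 90, 96}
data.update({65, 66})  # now {2, 3, 52, 57, 60, 61, 62, 65, 66, 69, 85, 90, 96}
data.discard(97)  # {2, 3, 52, 57, 60, 61, 62, 65, 66, 69, 85, 90, 96}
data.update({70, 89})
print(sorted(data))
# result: [2, 3, 52, 57, 60, 61, 62, 65, 66, 69, 70, 85, 89, 90, 96]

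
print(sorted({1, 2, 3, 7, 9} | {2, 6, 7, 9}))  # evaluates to [1, 2, 3, 6, 7, 9]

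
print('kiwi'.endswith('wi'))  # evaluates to True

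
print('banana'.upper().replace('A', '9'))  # B9N9N9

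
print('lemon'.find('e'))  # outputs 1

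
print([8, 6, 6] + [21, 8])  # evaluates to [8, 6, 6, 21, 8]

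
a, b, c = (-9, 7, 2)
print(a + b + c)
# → 0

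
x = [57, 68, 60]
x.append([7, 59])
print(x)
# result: [57, 68, 60, [7, 59]]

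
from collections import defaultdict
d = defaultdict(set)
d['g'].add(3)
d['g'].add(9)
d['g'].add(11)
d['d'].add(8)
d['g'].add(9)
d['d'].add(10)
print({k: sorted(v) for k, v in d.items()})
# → {'g': [3, 9, 11], 'd': [8, 10]}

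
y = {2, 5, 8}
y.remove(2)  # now {5, 8}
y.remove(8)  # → {5}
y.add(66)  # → {5, 66}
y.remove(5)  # {66}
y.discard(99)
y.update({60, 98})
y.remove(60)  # {66, 98}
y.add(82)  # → {66, 82, 98}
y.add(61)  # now {61, 66, 82, 98}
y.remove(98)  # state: {61, 66, 82}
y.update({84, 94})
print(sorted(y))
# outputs [61, 66, 82, 84, 94]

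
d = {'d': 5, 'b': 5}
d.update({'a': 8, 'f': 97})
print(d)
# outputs {'d': 5, 'b': 5, 'a': 8, 'f': 97}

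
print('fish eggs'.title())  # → Fish Eggs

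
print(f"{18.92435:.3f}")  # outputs 18.924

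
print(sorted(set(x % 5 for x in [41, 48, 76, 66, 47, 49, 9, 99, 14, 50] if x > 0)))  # [0, 1, 2, 3, 4]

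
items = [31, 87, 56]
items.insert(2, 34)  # [31, 87, 34, 56]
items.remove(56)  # [31, 87, 34]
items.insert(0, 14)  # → [14, 31, 87, 34]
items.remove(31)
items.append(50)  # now [14, 87, 34, 50]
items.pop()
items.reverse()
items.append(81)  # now [34, 87, 14, 81]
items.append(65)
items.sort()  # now [14, 34, 65, 81, 87]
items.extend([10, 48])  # [14, 34, 65, 81, 87, 10, 48]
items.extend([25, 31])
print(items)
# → [14, 34, 65, 81, 87, 10, 48, 25, 31]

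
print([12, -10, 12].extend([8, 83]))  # None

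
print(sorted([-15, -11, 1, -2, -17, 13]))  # [-17, -15, -11, -2, 1, 13]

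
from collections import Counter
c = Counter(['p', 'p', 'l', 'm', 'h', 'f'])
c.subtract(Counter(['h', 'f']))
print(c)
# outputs Counter({'p': 2, 'l': 1, 'm': 1, 'h': 0, 'f': 0})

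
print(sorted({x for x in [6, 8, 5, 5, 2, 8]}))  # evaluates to [2, 5, 6, 8]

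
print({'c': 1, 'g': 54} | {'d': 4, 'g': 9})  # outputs {'c': 1, 'g': 9, 'd': 4}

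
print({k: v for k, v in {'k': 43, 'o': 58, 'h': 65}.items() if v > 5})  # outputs {'k': 43, 'o': 58, 'h': 65}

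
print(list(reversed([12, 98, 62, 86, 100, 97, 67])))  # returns [67, 97, 100, 86, 62, 98, 12]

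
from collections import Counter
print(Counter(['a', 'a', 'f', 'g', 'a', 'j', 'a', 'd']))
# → Counter({'a': 4, 'f': 1, 'g': 1, 'j': 1, 'd': 1})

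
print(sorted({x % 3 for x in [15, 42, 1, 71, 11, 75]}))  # [0, 1, 2]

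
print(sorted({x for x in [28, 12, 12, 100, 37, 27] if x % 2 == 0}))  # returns [12, 28, 100]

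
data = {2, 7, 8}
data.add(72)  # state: {2, 7, 8, 72}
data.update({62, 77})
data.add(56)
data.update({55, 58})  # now {2, 7, 8, 55, 56, 58, 62, 72, 77}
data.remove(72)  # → {2, 7, 8, 55, 56, 58, 62, 77}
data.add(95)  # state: {2, 7, 8, 55, 56, 58, 62, 77, 95}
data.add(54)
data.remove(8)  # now {2, 7, 54, 55, 56, 58, 62, 77, 95}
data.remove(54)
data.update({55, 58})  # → {2, 7, 55, 56, 58, 62, 77, 95}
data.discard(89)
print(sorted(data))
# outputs [2, 7, 55, 56, 58, 62, 77, 95]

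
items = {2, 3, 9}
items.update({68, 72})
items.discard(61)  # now {2, 3, 9, 68, 72}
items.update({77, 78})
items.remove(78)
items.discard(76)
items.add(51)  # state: {2, 3, 9, 51, 68, 72, 77}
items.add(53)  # {2, 3, 9, 51, 53, 68, 72, 77}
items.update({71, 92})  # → {2, 3, 9, 51, 53, 68, 71, 72, 77, 92}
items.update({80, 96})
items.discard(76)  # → {2, 3, 9, 51, 53, 68, 71, 72, 77, 80, 92, 96}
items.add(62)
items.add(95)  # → {2, 3, 9, 51, 53, 62, 68, 71, 72, 77, 80, 92, 95, 96}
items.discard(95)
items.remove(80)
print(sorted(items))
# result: [2, 3, 9, 51, 53, 62, 68, 71, 72, 77, 92, 96]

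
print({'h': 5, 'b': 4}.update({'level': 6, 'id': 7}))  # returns None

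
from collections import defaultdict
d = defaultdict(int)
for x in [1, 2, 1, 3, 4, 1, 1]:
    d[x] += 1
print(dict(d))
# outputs {1: 4, 2: 1, 3: 1, 4: 1}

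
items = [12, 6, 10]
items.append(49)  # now [12, 6, 10, 49]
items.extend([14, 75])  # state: [12, 6, 10, 49, 14, 75]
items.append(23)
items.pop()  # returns 23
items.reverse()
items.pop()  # 12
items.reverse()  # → [6, 10, 49, 14, 75]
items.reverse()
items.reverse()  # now [6, 10, 49, 14, 75]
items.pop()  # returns 75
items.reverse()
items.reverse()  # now [6, 10, 49, 14]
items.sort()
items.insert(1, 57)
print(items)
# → [6, 57, 10, 14, 49]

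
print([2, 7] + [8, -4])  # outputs [2, 7, 8, -4]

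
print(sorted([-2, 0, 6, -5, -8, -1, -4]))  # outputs [-8, -5, -4, -2, -1, 0, 6]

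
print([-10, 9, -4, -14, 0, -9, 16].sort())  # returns None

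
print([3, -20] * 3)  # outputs [3, -20, 3, -20, 3, -20]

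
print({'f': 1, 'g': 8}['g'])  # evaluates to 8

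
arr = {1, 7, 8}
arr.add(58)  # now {1, 7, 8, 58}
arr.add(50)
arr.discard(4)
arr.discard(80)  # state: {1, 7, 8, 50, 58}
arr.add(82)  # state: {1, 7, 8, 50, 58, 82}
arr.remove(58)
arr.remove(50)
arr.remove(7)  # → {1, 8, 82}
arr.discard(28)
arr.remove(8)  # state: {1, 82}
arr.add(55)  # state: {1, 55, 82}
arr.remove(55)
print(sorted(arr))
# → [1, 82]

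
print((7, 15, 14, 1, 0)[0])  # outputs 7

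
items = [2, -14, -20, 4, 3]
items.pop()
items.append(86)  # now [2, -14, -20, 4, 86]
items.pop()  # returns 86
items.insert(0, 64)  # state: [64, 2, -14, -20, 4]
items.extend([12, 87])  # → [64, 2, -14, -20, 4, 12, 87]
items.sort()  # [-20, -14, 2, 4, 12, 64, 87]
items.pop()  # 87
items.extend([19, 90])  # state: [-20, -14, 2, 4, 12, 64, 19, 90]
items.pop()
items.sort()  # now [-20, -14, 2, 4, 12, 19, 64]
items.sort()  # [-20, -14, 2, 4, 12, 19, 64]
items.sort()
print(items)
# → [-20, -14, 2, 4, 12, 19, 64]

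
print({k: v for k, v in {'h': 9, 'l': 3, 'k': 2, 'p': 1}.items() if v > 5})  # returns {'h': 9}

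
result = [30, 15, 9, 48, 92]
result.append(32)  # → [30, 15, 9, 48, 92, 32]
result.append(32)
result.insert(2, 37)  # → [30, 15, 37, 9, 48, 92, 32, 32]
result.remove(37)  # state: [30, 15, 9, 48, 92, 32, 32]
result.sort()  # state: [9, 15, 30, 32, 32, 48, 92]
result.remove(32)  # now [9, 15, 30, 32, 48, 92]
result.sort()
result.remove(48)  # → [9, 15, 30, 32, 92]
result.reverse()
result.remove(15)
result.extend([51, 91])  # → [92, 32, 30, 9, 51, 91]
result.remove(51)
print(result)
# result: [92, 32, 30, 9, 91]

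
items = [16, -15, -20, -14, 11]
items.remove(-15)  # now [16, -20, -14, 11]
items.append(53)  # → [16, -20, -14, 11, 53]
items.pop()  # 53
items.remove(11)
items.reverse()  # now [-14, -20, 16]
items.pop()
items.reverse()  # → [-20, -14]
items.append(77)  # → [-20, -14, 77]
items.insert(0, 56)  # [56, -20, -14, 77]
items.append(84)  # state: [56, -20, -14, 77, 84]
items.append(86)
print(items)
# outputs [56, -20, -14, 77, 84, 86]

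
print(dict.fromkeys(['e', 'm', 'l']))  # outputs {'e': None, 'm': None, 'l': None}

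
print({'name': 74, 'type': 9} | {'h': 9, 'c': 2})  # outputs {'name': 74, 'type': 9, 'h': 9, 'c': 2}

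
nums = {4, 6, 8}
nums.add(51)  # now {4, 6, 8, 51}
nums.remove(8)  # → {4, 6, 51}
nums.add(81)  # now {4, 6, 51, 81}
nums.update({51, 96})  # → {4, 6, 51, 81, 96}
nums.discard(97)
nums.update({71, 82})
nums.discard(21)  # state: {4, 6, 51, 71, 81, 82, 96}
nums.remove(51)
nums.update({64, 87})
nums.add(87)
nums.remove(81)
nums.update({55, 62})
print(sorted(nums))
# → [4, 6, 55, 62, 64, 71, 82, 87, 96]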